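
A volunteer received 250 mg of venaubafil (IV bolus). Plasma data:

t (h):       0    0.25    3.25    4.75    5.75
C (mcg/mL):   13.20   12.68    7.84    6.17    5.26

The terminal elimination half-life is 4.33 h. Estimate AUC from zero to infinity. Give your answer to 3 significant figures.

AUC = 83.1 mcg/mL·h

Trapezoidal AUC_0→5.75:
  [0→0.25]: (13.20+12.68)/2 × 0.25 = 3.235
  [0.25→3.25]: (12.68+7.84)/2 × 3 = 30.78
  [3.25→4.75]: (7.84+6.17)/2 × 1.5 = 10.5075
  [4.75→5.75]: (6.17+5.26)/2 × 1 = 5.715
  Sum = 50.2375 mcg/mL·h
k_e = ln2 / t½ = 0.693147 / 4.33 = 0.1601 h^-1
Extrapolated tail: C_last / k_e = 5.26 / 0.1601 = 32.854
AUC_0→∞ = 50.2375 + 32.854 = 83.0915 mcg/mL·h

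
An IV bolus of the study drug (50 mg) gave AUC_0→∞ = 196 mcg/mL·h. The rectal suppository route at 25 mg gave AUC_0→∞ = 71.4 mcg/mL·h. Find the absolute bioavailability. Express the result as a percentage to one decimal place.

F = (AUC_ev / D_ev) / (AUC_iv / D_iv)
  = (71.4/25) / (196/50)
  = 2.856 / 3.92 = 0.7286
  = 72.86%

F = 72.9%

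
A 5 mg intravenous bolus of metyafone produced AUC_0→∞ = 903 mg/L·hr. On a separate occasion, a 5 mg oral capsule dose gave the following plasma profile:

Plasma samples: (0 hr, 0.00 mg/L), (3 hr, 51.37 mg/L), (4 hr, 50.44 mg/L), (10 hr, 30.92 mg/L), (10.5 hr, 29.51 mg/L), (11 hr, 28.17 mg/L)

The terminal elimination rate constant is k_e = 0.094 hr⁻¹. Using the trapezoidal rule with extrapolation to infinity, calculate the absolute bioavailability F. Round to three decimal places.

F = 0.777

Trapezoidal AUC_0→11 (oral capsule):
  [0→3]: (0.00+51.37)/2 × 3 = 77.055
  [3→4]: (51.37+50.44)/2 × 1 = 50.905
  [4→10]: (50.44+30.92)/2 × 6 = 244.08
  [10→10.5]: (30.92+29.51)/2 × 0.5 = 15.1075
  [10.5→11]: (29.51+28.17)/2 × 0.5 = 14.42
  Sum = 401.5675 mg/L·hr
Tail: C_last/k_e = 28.17/0.094 = 299.681
AUC_0→∞ (oral capsule) = 401.5675 + 299.681 = 701.2485 mg/L·hr
F = (AUC_ev/D_ev)/(AUC_iv/D_iv) = (701.2485/5)/(903/5) = 140.2497/180.6 = 0.7766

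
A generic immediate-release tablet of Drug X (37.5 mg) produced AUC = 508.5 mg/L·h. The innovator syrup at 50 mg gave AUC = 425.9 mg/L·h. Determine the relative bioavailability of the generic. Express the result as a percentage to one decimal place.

F_rel = (AUC_test/D_test) / (AUC_ref/D_ref)
      = (508.5/37.5) / (425.9/50)
      = 13.56 / 8.518 = 1.5919 = 159.19%

F_rel = 159.2%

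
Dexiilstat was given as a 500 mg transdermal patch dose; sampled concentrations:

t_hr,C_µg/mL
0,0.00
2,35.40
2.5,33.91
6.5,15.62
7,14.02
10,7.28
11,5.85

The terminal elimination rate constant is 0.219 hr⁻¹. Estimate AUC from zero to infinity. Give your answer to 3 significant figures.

Trapezoidal AUC_0→11:
  [0→2]: (0.00+35.40)/2 × 2 = 35.4
  [2→2.5]: (35.40+33.91)/2 × 0.5 = 17.3275
  [2.5→6.5]: (33.91+15.62)/2 × 4 = 99.06
  [6.5→7]: (15.62+14.02)/2 × 0.5 = 7.41
  [7→10]: (14.02+7.28)/2 × 3 = 31.95
  [10→11]: (7.28+5.85)/2 × 1 = 6.565
  Sum = 197.7125 µg/mL·hr
Extrapolated tail: C_last / k_e = 5.85 / 0.219 = 26.712
AUC_0→∞ = 197.7125 + 26.712 = 224.4245 µg/mL·hr

AUC = 224 µg/mL·hr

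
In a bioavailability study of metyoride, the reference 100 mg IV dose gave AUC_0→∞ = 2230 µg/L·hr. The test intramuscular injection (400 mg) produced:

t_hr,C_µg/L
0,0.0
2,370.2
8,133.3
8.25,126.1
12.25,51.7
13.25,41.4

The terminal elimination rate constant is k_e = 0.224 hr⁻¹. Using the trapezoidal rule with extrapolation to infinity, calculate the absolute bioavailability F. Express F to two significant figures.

F = 0.28

Trapezoidal AUC_0→13.25 (intramuscular injection):
  [0→2]: (0.0+370.2)/2 × 2 = 370.2
  [2→8]: (370.2+133.3)/2 × 6 = 1510.5
  [8→8.25]: (133.3+126.1)/2 × 0.25 = 32.425
  [8.25→12.25]: (126.1+51.7)/2 × 4 = 355.6
  [12.25→13.25]: (51.7+41.4)/2 × 1 = 46.55
  Sum = 2315.275 µg/L·hr
Tail: C_last/k_e = 41.4/0.224 = 184.821
AUC_0→∞ (intramuscular injection) = 2315.275 + 184.821 = 2500.096 µg/L·hr
F = (AUC_ev/D_ev)/(AUC_iv/D_iv) = (2500.096/400)/(2230/100) = 6.25024/22.3 = 0.2803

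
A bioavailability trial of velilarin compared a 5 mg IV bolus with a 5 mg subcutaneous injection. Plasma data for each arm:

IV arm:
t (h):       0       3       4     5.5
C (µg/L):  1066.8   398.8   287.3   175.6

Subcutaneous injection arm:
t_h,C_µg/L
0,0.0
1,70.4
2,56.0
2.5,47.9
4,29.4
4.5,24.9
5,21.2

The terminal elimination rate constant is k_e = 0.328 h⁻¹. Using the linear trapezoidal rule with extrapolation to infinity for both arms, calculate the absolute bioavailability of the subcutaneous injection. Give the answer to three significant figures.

Trapezoidal AUC_0→5.5 (IV):
  [0→3]: (1066.8+398.8)/2 × 3 = 2198.4
  [3→4]: (398.8+287.3)/2 × 1 = 343.05
  [4→5.5]: (287.3+175.6)/2 × 1.5 = 347.175
  Sum = 2888.625 µg/L·h
IV tail: 175.6/0.328 = 535.366; AUC_iv,0→∞ = 2888.625 + 535.366 = 3423.991 µg/L·h
Trapezoidal AUC_0→5 (subcutaneous injection):
  [0→1]: (0.0+70.4)/2 × 1 = 35.2
  [1→2]: (70.4+56.0)/2 × 1 = 63.2
  [2→2.5]: (56.0+47.9)/2 × 0.5 = 25.975
  [2.5→4]: (47.9+29.4)/2 × 1.5 = 57.975
  [4→4.5]: (29.4+24.9)/2 × 0.5 = 13.575
  [4.5→5]: (24.9+21.2)/2 × 0.5 = 11.525
  Sum = 207.45 µg/L·h
subcutaneous injection tail: 21.2/0.328 = 64.634; AUC_ev,0→∞ = 207.45 + 64.634 = 272.084 µg/L·h
F = (AUC_ev/D_ev)/(AUC_iv/D_iv) = (272.084/5)/(3423.991/5) = 54.4168/684.7982 = 0.0795

F = 0.0795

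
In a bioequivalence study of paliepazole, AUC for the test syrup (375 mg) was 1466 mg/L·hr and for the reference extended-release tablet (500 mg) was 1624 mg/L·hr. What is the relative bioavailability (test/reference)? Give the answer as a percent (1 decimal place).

F_rel = (AUC_test/D_test) / (AUC_ref/D_ref)
      = (1466/375) / (1624/500)
      = 3.90933 / 3.248 = 1.2036 = 120.36%

F_rel = 120.4%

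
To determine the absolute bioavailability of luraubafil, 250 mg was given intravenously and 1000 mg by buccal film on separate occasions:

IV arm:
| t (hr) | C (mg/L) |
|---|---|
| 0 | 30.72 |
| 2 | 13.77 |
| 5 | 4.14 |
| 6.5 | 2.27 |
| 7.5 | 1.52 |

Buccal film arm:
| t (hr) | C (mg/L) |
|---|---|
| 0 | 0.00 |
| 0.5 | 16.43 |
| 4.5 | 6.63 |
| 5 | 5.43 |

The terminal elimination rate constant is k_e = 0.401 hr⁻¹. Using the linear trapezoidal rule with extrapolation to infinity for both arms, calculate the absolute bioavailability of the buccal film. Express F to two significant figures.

Trapezoidal AUC_0→7.5 (IV):
  [0→2]: (30.72+13.77)/2 × 2 = 44.49
  [2→5]: (13.77+4.14)/2 × 3 = 26.865
  [5→6.5]: (4.14+2.27)/2 × 1.5 = 4.8075
  [6.5→7.5]: (2.27+1.52)/2 × 1 = 1.895
  Sum = 78.0575 mg/L·hr
IV tail: 1.52/0.401 = 3.791; AUC_iv,0→∞ = 78.0575 + 3.791 = 81.8485 mg/L·hr
Trapezoidal AUC_0→5 (buccal film):
  [0→0.5]: (0.00+16.43)/2 × 0.5 = 4.1075
  [0.5→4.5]: (16.43+6.63)/2 × 4 = 46.12
  [4.5→5]: (6.63+5.43)/2 × 0.5 = 3.015
  Sum = 53.2425 mg/L·hr
buccal film tail: 5.43/0.401 = 13.541; AUC_ev,0→∞ = 53.2425 + 13.541 = 66.7835 mg/L·hr
F = (AUC_ev/D_ev)/(AUC_iv/D_iv) = (66.7835/1000)/(81.8485/250) = 0.0667835/0.327394 = 0.2040

F = 0.20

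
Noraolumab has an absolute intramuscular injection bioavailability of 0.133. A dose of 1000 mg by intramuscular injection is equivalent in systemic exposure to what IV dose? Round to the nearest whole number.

D_iv = 133 mg

Systemic exposure from an extravascular dose = F × D_ev, so the equivalent IV dose is F × D_ev.
D_iv = F × D_ev = 0.133 × 1000 = 133 mg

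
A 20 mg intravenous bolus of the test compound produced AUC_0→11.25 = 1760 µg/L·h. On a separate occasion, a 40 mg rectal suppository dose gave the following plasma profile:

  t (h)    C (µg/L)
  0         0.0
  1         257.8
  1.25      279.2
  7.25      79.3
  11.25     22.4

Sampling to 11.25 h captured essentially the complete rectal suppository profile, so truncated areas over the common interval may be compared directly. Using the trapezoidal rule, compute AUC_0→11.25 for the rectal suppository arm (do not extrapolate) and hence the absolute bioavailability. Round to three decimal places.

Trapezoidal AUC_0→11.25 (rectal suppository):
  [0→1]: (0.0+257.8)/2 × 1 = 128.9
  [1→1.25]: (257.8+279.2)/2 × 0.25 = 67.125
  [1.25→7.25]: (279.2+79.3)/2 × 6 = 1075.5
  [7.25→11.25]: (79.3+22.4)/2 × 4 = 203.4
  Sum = 1474.925 µg/L·h
F = (AUC_ev/D_ev)/(AUC_iv/D_iv) = (1474.925/40)/(1760/20) = 36.873125/88 = 0.4190

F = 0.419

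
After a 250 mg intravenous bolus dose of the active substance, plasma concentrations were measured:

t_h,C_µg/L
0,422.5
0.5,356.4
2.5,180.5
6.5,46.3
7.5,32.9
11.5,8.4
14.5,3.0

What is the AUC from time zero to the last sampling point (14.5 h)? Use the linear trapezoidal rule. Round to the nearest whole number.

Trapezoidal AUC_0→14.5:
  [0→0.5]: (422.5+356.4)/2 × 0.5 = 194.725
  [0.5→2.5]: (356.4+180.5)/2 × 2 = 536.9
  [2.5→6.5]: (180.5+46.3)/2 × 4 = 453.6
  [6.5→7.5]: (46.3+32.9)/2 × 1 = 39.6
  [7.5→11.5]: (32.9+8.4)/2 × 4 = 82.6
  [11.5→14.5]: (8.4+3.0)/2 × 3 = 17.1
  Sum = 1324.525 µg/L·h

AUC = 1325 µg/L·h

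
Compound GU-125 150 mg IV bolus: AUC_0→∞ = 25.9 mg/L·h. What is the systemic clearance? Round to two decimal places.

CL = 5.79 L/h

CL = Dose_iv / AUC_0→∞
   = 150 / 25.9 = 5.79151 L/h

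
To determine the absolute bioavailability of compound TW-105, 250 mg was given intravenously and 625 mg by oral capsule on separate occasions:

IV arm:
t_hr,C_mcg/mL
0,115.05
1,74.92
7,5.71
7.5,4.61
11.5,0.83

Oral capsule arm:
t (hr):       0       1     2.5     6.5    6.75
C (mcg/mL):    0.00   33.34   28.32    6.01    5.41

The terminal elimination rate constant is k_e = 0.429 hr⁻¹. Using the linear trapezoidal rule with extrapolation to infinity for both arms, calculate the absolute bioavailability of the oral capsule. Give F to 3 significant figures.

Trapezoidal AUC_0→11.5 (IV):
  [0→1]: (115.05+74.92)/2 × 1 = 94.985
  [1→7]: (74.92+5.71)/2 × 6 = 241.89
  [7→7.5]: (5.71+4.61)/2 × 0.5 = 2.58
  [7.5→11.5]: (4.61+0.83)/2 × 4 = 10.88
  Sum = 350.335 mcg/mL·hr
IV tail: 0.83/0.429 = 1.935; AUC_iv,0→∞ = 350.335 + 1.935 = 352.27 mcg/mL·hr
Trapezoidal AUC_0→6.75 (oral capsule):
  [0→1]: (0.00+33.34)/2 × 1 = 16.67
  [1→2.5]: (33.34+28.32)/2 × 1.5 = 46.245
  [2.5→6.5]: (28.32+6.01)/2 × 4 = 68.66
  [6.5→6.75]: (6.01+5.41)/2 × 0.25 = 1.4275
  Sum = 133.0025 mcg/mL·hr
oral capsule tail: 5.41/0.429 = 12.611; AUC_ev,0→∞ = 133.0025 + 12.611 = 145.6135 mcg/mL·hr
F = (AUC_ev/D_ev)/(AUC_iv/D_iv) = (145.6135/625)/(352.27/250) = 0.2329816/1.40908 = 0.1653

F = 0.165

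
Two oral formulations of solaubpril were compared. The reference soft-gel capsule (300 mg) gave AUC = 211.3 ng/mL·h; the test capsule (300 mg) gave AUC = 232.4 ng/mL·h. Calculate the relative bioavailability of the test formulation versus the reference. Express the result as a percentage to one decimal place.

F_rel = (AUC_test/D_test) / (AUC_ref/D_ref)
      = (232.4/300) / (211.3/300)
      = 0.774667 / 0.704333 = 1.0999 = 109.99%

F_rel = 110.0%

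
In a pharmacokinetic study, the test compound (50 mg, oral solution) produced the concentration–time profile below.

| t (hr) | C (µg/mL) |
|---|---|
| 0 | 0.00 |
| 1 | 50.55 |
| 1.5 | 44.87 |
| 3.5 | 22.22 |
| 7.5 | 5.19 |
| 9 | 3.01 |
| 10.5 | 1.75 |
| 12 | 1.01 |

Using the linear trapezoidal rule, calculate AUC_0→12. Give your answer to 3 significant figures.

Trapezoidal AUC_0→12:
  [0→1]: (0.00+50.55)/2 × 1 = 25.275
  [1→1.5]: (50.55+44.87)/2 × 0.5 = 23.855
  [1.5→3.5]: (44.87+22.22)/2 × 2 = 67.09
  [3.5→7.5]: (22.22+5.19)/2 × 4 = 54.82
  [7.5→9]: (5.19+3.01)/2 × 1.5 = 6.15
  [9→10.5]: (3.01+1.75)/2 × 1.5 = 3.57
  [10.5→12]: (1.75+1.01)/2 × 1.5 = 2.07
  Sum = 182.83 µg/mL·hr

AUC = 183 µg/mL·hr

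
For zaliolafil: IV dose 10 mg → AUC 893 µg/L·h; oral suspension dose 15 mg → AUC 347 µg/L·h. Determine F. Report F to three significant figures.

F = (AUC_ev / D_ev) / (AUC_iv / D_iv)
  = (347/15) / (893/10)
  = 23.1333 / 89.3 = 0.2591

F = 0.259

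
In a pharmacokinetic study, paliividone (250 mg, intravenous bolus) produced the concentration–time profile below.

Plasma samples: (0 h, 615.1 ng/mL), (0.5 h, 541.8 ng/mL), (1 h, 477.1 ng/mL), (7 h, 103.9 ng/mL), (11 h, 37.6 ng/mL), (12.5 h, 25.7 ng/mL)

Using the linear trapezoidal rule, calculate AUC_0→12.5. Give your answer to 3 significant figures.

AUC = 2620 ng/mL·h

Trapezoidal AUC_0→12.5:
  [0→0.5]: (615.1+541.8)/2 × 0.5 = 289.225
  [0.5→1]: (541.8+477.1)/2 × 0.5 = 254.725
  [1→7]: (477.1+103.9)/2 × 6 = 1743.0
  [7→11]: (103.9+37.6)/2 × 4 = 283.0
  [11→12.5]: (37.6+25.7)/2 × 1.5 = 47.475
  Sum = 2617.425 ng/mL·h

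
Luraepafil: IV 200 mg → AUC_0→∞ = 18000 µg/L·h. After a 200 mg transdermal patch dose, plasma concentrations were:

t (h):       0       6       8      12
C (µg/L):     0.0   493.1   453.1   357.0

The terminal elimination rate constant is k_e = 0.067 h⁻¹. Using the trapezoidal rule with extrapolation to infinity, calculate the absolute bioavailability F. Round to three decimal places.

Trapezoidal AUC_0→12 (transdermal patch):
  [0→6]: (0.0+493.1)/2 × 6 = 1479.3
  [6→8]: (493.1+453.1)/2 × 2 = 946.2
  [8→12]: (453.1+357.0)/2 × 4 = 1620.2
  Sum = 4045.7 µg/L·h
Tail: C_last/k_e = 357.0/0.067 = 5328.358
AUC_0→∞ (transdermal patch) = 4045.7 + 5328.358 = 9374.058 µg/L·h
F = (AUC_ev/D_ev)/(AUC_iv/D_iv) = (9374.058/200)/(18000/200) = 46.87029/90 = 0.5208

F = 0.521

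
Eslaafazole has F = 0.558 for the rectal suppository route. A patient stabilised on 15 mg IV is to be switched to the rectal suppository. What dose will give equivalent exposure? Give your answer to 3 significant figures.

D_rectal = 26.9 mg

For equal systemic exposure: F × D_ev = D_iv
D_ev = D_iv / F = 15 / 0.558 = 26.8817 mg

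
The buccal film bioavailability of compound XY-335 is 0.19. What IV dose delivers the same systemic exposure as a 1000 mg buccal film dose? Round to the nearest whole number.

D_iv = 190 mg

Systemic exposure from an extravascular dose = F × D_ev, so the equivalent IV dose is F × D_ev.
D_iv = F × D_ev = 0.19 × 1000 = 190 mg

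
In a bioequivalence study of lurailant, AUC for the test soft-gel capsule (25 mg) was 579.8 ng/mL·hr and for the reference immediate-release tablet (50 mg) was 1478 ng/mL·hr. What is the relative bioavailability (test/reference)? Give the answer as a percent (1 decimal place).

F_rel = (AUC_test/D_test) / (AUC_ref/D_ref)
      = (579.8/25) / (1478/50)
      = 23.192 / 29.56 = 0.7846 = 78.46%

F_rel = 78.5%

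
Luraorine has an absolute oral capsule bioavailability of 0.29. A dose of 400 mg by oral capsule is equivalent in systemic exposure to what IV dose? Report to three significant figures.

D_iv = 116 mg

Systemic exposure from an extravascular dose = F × D_ev, so the equivalent IV dose is F × D_ev.
D_iv = F × D_ev = 0.29 × 400 = 116 mg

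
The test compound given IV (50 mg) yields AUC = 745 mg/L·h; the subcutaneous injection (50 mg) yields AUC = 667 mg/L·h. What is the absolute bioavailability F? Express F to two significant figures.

F = 0.90

F = (AUC_ev / D_ev) / (AUC_iv / D_iv)
  = (667/50) / (745/50)
  = 13.34 / 14.9 = 0.8953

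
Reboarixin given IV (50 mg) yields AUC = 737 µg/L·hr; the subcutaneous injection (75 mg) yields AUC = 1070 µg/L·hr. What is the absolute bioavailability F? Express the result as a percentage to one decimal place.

F = (AUC_ev / D_ev) / (AUC_iv / D_iv)
  = (1070/75) / (737/50)
  = 14.2667 / 14.74 = 0.9679
  = 96.79%

F = 96.8%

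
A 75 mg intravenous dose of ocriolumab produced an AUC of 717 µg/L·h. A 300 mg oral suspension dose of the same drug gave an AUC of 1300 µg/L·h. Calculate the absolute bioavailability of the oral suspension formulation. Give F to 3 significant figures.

F = 0.453

F = (AUC_ev / D_ev) / (AUC_iv / D_iv)
  = (1300/300) / (717/75)
  = 4.33333 / 9.56 = 0.4533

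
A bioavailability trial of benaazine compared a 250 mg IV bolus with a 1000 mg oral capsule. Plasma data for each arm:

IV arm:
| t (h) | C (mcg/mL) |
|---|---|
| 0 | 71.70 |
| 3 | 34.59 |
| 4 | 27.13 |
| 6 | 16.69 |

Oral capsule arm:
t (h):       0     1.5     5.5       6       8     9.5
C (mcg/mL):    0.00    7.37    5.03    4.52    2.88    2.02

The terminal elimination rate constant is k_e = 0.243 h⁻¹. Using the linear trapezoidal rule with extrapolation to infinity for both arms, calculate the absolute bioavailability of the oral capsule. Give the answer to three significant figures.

F = 0.0430

Trapezoidal AUC_0→6 (IV):
  [0→3]: (71.70+34.59)/2 × 3 = 159.435
  [3→4]: (34.59+27.13)/2 × 1 = 30.86
  [4→6]: (27.13+16.69)/2 × 2 = 43.82
  Sum = 234.115 mcg/mL·h
IV tail: 16.69/0.243 = 68.683; AUC_iv,0→∞ = 234.115 + 68.683 = 302.798 mcg/mL·h
Trapezoidal AUC_0→9.5 (oral capsule):
  [0→1.5]: (0.00+7.37)/2 × 1.5 = 5.5275
  [1.5→5.5]: (7.37+5.03)/2 × 4 = 24.8
  [5.5→6]: (5.03+4.52)/2 × 0.5 = 2.3875
  [6→8]: (4.52+2.88)/2 × 2 = 7.4
  [8→9.5]: (2.88+2.02)/2 × 1.5 = 3.675
  Sum = 43.79 mcg/mL·h
oral capsule tail: 2.02/0.243 = 8.313; AUC_ev,0→∞ = 43.79 + 8.313 = 52.103 mcg/mL·h
F = (AUC_ev/D_ev)/(AUC_iv/D_iv) = (52.103/1000)/(302.798/250) = 0.052103/1.211192 = 0.0430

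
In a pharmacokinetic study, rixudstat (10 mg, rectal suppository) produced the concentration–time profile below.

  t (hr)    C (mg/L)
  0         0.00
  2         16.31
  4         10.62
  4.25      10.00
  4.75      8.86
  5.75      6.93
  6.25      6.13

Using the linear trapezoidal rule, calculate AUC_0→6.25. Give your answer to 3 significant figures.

AUC = 61.7 mg/L·hr

Trapezoidal AUC_0→6.25:
  [0→2]: (0.00+16.31)/2 × 2 = 16.31
  [2→4]: (16.31+10.62)/2 × 2 = 26.93
  [4→4.25]: (10.62+10.00)/2 × 0.25 = 2.5775
  [4.25→4.75]: (10.00+8.86)/2 × 0.5 = 4.715
  [4.75→5.75]: (8.86+6.93)/2 × 1 = 7.895
  [5.75→6.25]: (6.93+6.13)/2 × 0.5 = 3.265
  Sum = 61.6925 mg/L·hr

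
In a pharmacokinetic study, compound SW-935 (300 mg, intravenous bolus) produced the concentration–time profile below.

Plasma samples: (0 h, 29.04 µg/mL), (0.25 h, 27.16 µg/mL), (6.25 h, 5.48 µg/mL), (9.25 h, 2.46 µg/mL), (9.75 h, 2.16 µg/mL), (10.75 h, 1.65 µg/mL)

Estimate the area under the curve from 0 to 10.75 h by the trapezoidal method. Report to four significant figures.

AUC = 119.9 µg/mL·h

Trapezoidal AUC_0→10.75:
  [0→0.25]: (29.04+27.16)/2 × 0.25 = 7.025
  [0.25→6.25]: (27.16+5.48)/2 × 6 = 97.92
  [6.25→9.25]: (5.48+2.46)/2 × 3 = 11.91
  [9.25→9.75]: (2.46+2.16)/2 × 0.5 = 1.155
  [9.75→10.75]: (2.16+1.65)/2 × 1 = 1.905
  Sum = 119.915 µg/mL·h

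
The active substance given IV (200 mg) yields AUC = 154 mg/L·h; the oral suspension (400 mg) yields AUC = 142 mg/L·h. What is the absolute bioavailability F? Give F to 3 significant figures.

F = 0.461

F = (AUC_ev / D_ev) / (AUC_iv / D_iv)
  = (142/400) / (154/200)
  = 0.355 / 0.77 = 0.4610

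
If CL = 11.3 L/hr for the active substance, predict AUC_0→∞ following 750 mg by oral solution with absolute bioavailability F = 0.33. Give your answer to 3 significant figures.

AUC = 21.9 mg/L·hr

AUC_0→∞ = F × Dose / CL
        = 0.33 × 750 / 11.3 = 21.9027 mg/L·hr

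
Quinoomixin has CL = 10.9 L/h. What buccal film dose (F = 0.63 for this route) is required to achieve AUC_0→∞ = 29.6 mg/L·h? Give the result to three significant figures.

Dose = 512 mg

Dose = CL × AUC_0→∞ / F
     = 10.9 × 29.6 / 0.63 = 512.127 mg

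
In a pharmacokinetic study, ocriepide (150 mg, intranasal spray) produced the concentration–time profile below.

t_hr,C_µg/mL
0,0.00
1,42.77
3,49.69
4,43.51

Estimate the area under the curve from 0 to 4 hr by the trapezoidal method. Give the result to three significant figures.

Trapezoidal AUC_0→4:
  [0→1]: (0.00+42.77)/2 × 1 = 21.385
  [1→3]: (42.77+49.69)/2 × 2 = 92.46
  [3→4]: (49.69+43.51)/2 × 1 = 46.6
  Sum = 160.445 µg/mL·hr

AUC = 160 µg/mL·hr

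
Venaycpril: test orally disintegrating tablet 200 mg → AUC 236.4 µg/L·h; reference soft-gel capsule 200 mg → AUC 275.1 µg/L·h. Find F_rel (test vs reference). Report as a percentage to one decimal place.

F_rel = 85.9%

F_rel = (AUC_test/D_test) / (AUC_ref/D_ref)
      = (236.4/200) / (275.1/200)
      = 1.182 / 1.3755 = 0.8593 = 85.93%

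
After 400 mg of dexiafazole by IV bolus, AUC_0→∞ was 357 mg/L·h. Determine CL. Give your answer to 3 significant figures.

CL = Dose_iv / AUC_0→∞
   = 400 / 357 = 1.12045 L/h

CL = 1.12 L/h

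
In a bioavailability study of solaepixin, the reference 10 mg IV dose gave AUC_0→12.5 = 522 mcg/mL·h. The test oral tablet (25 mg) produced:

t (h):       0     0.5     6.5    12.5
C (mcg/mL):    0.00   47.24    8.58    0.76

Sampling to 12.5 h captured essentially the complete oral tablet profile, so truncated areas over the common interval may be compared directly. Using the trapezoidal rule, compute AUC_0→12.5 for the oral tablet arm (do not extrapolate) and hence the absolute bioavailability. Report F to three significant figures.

Trapezoidal AUC_0→12.5 (oral tablet):
  [0→0.5]: (0.00+47.24)/2 × 0.5 = 11.81
  [0.5→6.5]: (47.24+8.58)/2 × 6 = 167.46
  [6.5→12.5]: (8.58+0.76)/2 × 6 = 28.02
  Sum = 207.29 mcg/mL·h
F = (AUC_ev/D_ev)/(AUC_iv/D_iv) = (207.29/25)/(522/10) = 8.2916/52.2 = 0.1588

F = 0.159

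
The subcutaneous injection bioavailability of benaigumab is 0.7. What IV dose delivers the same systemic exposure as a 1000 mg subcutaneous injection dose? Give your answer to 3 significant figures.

D_iv = 700 mg

Systemic exposure from an extravascular dose = F × D_ev, so the equivalent IV dose is F × D_ev.
D_iv = F × D_ev = 0.7 × 1000 = 700 mg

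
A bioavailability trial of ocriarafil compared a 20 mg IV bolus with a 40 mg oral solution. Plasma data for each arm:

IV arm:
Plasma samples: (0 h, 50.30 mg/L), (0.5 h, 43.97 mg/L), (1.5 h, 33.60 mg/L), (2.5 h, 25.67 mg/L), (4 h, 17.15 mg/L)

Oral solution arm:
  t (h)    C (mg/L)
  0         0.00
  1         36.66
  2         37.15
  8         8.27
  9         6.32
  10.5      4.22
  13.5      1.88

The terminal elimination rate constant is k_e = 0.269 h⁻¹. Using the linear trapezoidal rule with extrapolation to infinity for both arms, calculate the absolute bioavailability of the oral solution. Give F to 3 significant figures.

Trapezoidal AUC_0→4 (IV):
  [0→0.5]: (50.30+43.97)/2 × 0.5 = 23.5675
  [0.5→1.5]: (43.97+33.60)/2 × 1 = 38.785
  [1.5→2.5]: (33.60+25.67)/2 × 1 = 29.635
  [2.5→4]: (25.67+17.15)/2 × 1.5 = 32.115
  Sum = 124.1025 mg/L·h
IV tail: 17.15/0.269 = 63.755; AUC_iv,0→∞ = 124.1025 + 63.755 = 187.8575 mg/L·h
Trapezoidal AUC_0→13.5 (oral solution):
  [0→1]: (0.00+36.66)/2 × 1 = 18.33
  [1→2]: (36.66+37.15)/2 × 1 = 36.905
  [2→8]: (37.15+8.27)/2 × 6 = 136.26
  [8→9]: (8.27+6.32)/2 × 1 = 7.295
  [9→10.5]: (6.32+4.22)/2 × 1.5 = 7.905
  [10.5→13.5]: (4.22+1.88)/2 × 3 = 9.15
  Sum = 215.845 mg/L·h
oral solution tail: 1.88/0.269 = 6.989; AUC_ev,0→∞ = 215.845 + 6.989 = 222.834 mg/L·h
F = (AUC_ev/D_ev)/(AUC_iv/D_iv) = (222.834/40)/(187.8575/20) = 5.57085/9.392875 = 0.5931

F = 0.593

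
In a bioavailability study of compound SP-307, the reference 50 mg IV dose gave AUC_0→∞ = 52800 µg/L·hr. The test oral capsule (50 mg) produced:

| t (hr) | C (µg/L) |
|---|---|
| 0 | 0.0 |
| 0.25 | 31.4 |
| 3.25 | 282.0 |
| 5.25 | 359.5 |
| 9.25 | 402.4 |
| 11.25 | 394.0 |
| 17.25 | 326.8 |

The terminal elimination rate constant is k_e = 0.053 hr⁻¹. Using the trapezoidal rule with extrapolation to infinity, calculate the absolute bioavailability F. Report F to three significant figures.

F = 0.223

Trapezoidal AUC_0→17.25 (oral capsule):
  [0→0.25]: (0.0+31.4)/2 × 0.25 = 3.925
  [0.25→3.25]: (31.4+282.0)/2 × 3 = 470.1
  [3.25→5.25]: (282.0+359.5)/2 × 2 = 641.5
  [5.25→9.25]: (359.5+402.4)/2 × 4 = 1523.8
  [9.25→11.25]: (402.4+394.0)/2 × 2 = 796.4
  [11.25→17.25]: (394.0+326.8)/2 × 6 = 2162.4
  Sum = 5598.125 µg/L·hr
Tail: C_last/k_e = 326.8/0.053 = 6166.038
AUC_0→∞ (oral capsule) = 5598.125 + 6166.038 = 11764.163 µg/L·hr
F = (AUC_ev/D_ev)/(AUC_iv/D_iv) = (11764.163/50)/(52800/50) = 235.28326/1056 = 0.2228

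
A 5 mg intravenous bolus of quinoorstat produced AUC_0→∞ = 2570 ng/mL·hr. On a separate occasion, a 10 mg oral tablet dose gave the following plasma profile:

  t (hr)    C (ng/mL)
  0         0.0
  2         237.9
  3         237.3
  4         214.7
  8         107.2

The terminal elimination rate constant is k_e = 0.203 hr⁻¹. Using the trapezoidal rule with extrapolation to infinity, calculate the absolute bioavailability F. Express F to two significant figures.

Trapezoidal AUC_0→8 (oral tablet):
  [0→2]: (0.0+237.9)/2 × 2 = 237.9
  [2→3]: (237.9+237.3)/2 × 1 = 237.6
  [3→4]: (237.3+214.7)/2 × 1 = 226.0
  [4→8]: (214.7+107.2)/2 × 4 = 643.8
  Sum = 1345.3 ng/mL·hr
Tail: C_last/k_e = 107.2/0.203 = 528.079
AUC_0→∞ (oral tablet) = 1345.3 + 528.079 = 1873.379 ng/mL·hr
F = (AUC_ev/D_ev)/(AUC_iv/D_iv) = (1873.379/10)/(2570/5) = 187.3379/514 = 0.3645

F = 0.36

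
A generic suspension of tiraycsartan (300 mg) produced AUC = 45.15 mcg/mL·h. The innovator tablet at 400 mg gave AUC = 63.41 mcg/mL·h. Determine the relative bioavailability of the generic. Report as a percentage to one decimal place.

F_rel = (AUC_test/D_test) / (AUC_ref/D_ref)
      = (45.15/300) / (63.41/400)
      = 0.1505 / 0.158525 = 0.9494 = 94.94%

F_rel = 94.9%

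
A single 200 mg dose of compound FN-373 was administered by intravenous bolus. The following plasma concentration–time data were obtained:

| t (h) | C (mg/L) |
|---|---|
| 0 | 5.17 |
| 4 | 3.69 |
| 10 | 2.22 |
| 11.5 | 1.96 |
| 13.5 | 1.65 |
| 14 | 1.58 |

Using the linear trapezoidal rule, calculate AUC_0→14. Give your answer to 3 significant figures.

Trapezoidal AUC_0→14:
  [0→4]: (5.17+3.69)/2 × 4 = 17.72
  [4→10]: (3.69+2.22)/2 × 6 = 17.73
  [10→11.5]: (2.22+1.96)/2 × 1.5 = 3.135
  [11.5→13.5]: (1.96+1.65)/2 × 2 = 3.61
  [13.5→14]: (1.65+1.58)/2 × 0.5 = 0.8075
  Sum = 43.0025 mg/L·h

AUC = 43.0 mg/L·h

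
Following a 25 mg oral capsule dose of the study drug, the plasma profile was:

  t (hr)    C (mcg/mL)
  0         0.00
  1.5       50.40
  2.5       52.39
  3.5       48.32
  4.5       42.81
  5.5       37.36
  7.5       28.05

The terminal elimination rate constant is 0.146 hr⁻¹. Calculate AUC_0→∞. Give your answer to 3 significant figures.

Trapezoidal AUC_0→7.5:
  [0→1.5]: (0.00+50.40)/2 × 1.5 = 37.8
  [1.5→2.5]: (50.40+52.39)/2 × 1 = 51.395
  [2.5→3.5]: (52.39+48.32)/2 × 1 = 50.355
  [3.5→4.5]: (48.32+42.81)/2 × 1 = 45.565
  [4.5→5.5]: (42.81+37.36)/2 × 1 = 40.085
  [5.5→7.5]: (37.36+28.05)/2 × 2 = 65.41
  Sum = 290.61 mcg/mL·hr
Extrapolated tail: C_last / k_e = 28.05 / 0.146 = 192.123
AUC_0→∞ = 290.61 + 192.123 = 482.733 mcg/mL·hr

AUC = 483 mcg/mL·hr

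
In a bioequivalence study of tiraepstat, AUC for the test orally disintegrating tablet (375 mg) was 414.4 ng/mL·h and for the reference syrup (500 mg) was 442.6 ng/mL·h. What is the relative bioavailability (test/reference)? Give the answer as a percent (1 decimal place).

F_rel = 124.8%

F_rel = (AUC_test/D_test) / (AUC_ref/D_ref)
      = (414.4/375) / (442.6/500)
      = 1.10507 / 0.8852 = 1.2484 = 124.84%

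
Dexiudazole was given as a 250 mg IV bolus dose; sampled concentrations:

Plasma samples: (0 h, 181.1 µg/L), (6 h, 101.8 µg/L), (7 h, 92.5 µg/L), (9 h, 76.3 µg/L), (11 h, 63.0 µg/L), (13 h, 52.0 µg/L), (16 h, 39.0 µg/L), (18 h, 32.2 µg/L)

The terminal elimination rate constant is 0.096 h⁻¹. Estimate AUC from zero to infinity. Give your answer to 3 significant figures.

AUC = 1910 µg/L·h

Trapezoidal AUC_0→18:
  [0→6]: (181.1+101.8)/2 × 6 = 848.7
  [6→7]: (101.8+92.5)/2 × 1 = 97.15
  [7→9]: (92.5+76.3)/2 × 2 = 168.8
  [9→11]: (76.3+63.0)/2 × 2 = 139.3
  [11→13]: (63.0+52.0)/2 × 2 = 115.0
  [13→16]: (52.0+39.0)/2 × 3 = 136.5
  [16→18]: (39.0+32.2)/2 × 2 = 71.2
  Sum = 1576.65 µg/L·h
Extrapolated tail: C_last / k_e = 32.2 / 0.096 = 335.417
AUC_0→∞ = 1576.65 + 335.417 = 1912.067 µg/L·h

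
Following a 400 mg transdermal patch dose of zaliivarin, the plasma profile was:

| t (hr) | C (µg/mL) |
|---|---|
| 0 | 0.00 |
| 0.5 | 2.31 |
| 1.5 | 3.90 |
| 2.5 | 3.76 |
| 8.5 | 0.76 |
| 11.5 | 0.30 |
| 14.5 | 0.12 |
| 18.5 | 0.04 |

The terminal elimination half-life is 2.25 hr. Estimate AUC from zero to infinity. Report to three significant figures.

AUC = 23.7 µg/mL·hr

Trapezoidal AUC_0→18.5:
  [0→0.5]: (0.00+2.31)/2 × 0.5 = 0.5775
  [0.5→1.5]: (2.31+3.90)/2 × 1 = 3.105
  [1.5→2.5]: (3.90+3.76)/2 × 1 = 3.83
  [2.5→8.5]: (3.76+0.76)/2 × 6 = 13.56
  [8.5→11.5]: (0.76+0.30)/2 × 3 = 1.59
  [11.5→14.5]: (0.30+0.12)/2 × 3 = 0.63
  [14.5→18.5]: (0.12+0.04)/2 × 4 = 0.32
  Sum = 23.6125 µg/mL·hr
k_e = ln2 / t½ = 0.693147 / 2.25 = 0.3081 hr^-1
Extrapolated tail: C_last / k_e = 0.04 / 0.3081 = 0.130
AUC_0→∞ = 23.6125 + 0.130 = 23.7425 µg/mL·hr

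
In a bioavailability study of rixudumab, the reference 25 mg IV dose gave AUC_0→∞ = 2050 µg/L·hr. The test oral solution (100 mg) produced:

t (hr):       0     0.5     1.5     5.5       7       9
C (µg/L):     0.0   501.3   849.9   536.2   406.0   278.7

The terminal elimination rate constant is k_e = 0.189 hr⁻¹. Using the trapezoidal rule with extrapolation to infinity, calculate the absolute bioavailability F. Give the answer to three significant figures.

F = 0.785

Trapezoidal AUC_0→9 (oral solution):
  [0→0.5]: (0.0+501.3)/2 × 0.5 = 125.325
  [0.5→1.5]: (501.3+849.9)/2 × 1 = 675.6
  [1.5→5.5]: (849.9+536.2)/2 × 4 = 2772.2
  [5.5→7]: (536.2+406.0)/2 × 1.5 = 706.65
  [7→9]: (406.0+278.7)/2 × 2 = 684.7
  Sum = 4964.475 µg/L·hr
Tail: C_last/k_e = 278.7/0.189 = 1474.603
AUC_0→∞ (oral solution) = 4964.475 + 1474.603 = 6439.078 µg/L·hr
F = (AUC_ev/D_ev)/(AUC_iv/D_iv) = (6439.078/100)/(2050/25) = 64.39078/82 = 0.7853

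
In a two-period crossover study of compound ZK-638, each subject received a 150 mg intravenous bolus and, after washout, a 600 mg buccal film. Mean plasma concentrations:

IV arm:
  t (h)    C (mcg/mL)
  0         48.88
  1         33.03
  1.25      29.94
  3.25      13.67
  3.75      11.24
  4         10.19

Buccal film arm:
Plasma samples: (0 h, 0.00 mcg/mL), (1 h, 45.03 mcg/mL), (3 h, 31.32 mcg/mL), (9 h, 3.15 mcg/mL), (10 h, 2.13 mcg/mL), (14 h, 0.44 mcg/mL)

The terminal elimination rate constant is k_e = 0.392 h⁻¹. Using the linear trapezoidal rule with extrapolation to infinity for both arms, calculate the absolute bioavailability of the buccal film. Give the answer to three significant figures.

F = 0.415

Trapezoidal AUC_0→4 (IV):
  [0→1]: (48.88+33.03)/2 × 1 = 40.955
  [1→1.25]: (33.03+29.94)/2 × 0.25 = 7.87125
  [1.25→3.25]: (29.94+13.67)/2 × 2 = 43.61
  [3.25→3.75]: (13.67+11.24)/2 × 0.5 = 6.2275
  [3.75→4]: (11.24+10.19)/2 × 0.25 = 2.67875
  Sum = 101.3425 mcg/mL·h
IV tail: 10.19/0.392 = 25.995; AUC_iv,0→∞ = 101.3425 + 25.995 = 127.3375 mcg/mL·h
Trapezoidal AUC_0→14 (buccal film):
  [0→1]: (0.00+45.03)/2 × 1 = 22.515
  [1→3]: (45.03+31.32)/2 × 2 = 76.35
  [3→9]: (31.32+3.15)/2 × 6 = 103.41
  [9→10]: (3.15+2.13)/2 × 1 = 2.64
  [10→14]: (2.13+0.44)/2 × 4 = 5.14
  Sum = 210.055 mcg/mL·h
buccal film tail: 0.44/0.392 = 1.122; AUC_ev,0→∞ = 210.055 + 1.122 = 211.177 mcg/mL·h
F = (AUC_ev/D_ev)/(AUC_iv/D_iv) = (211.177/600)/(127.3375/150) = 0.351962/0.848917 = 0.4146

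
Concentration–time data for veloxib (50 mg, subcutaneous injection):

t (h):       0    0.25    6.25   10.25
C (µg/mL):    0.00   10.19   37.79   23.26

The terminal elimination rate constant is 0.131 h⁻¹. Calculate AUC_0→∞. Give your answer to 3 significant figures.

Trapezoidal AUC_0→10.25:
  [0→0.25]: (0.00+10.19)/2 × 0.25 = 1.27375
  [0.25→6.25]: (10.19+37.79)/2 × 6 = 143.94
  [6.25→10.25]: (37.79+23.26)/2 × 4 = 122.1
  Sum = 267.31375 µg/mL·h
Extrapolated tail: C_last / k_e = 23.26 / 0.131 = 177.557
AUC_0→∞ = 267.31375 + 177.557 = 444.87075 µg/mL·h

AUC = 445 µg/mL·h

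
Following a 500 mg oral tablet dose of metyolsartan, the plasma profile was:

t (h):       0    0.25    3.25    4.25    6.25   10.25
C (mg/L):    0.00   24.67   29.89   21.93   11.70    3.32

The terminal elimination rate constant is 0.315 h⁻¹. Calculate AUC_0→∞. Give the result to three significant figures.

AUC = 185 mg/L·h

Trapezoidal AUC_0→10.25:
  [0→0.25]: (0.00+24.67)/2 × 0.25 = 3.08375
  [0.25→3.25]: (24.67+29.89)/2 × 3 = 81.84
  [3.25→4.25]: (29.89+21.93)/2 × 1 = 25.91
  [4.25→6.25]: (21.93+11.70)/2 × 2 = 33.63
  [6.25→10.25]: (11.70+3.32)/2 × 4 = 30.04
  Sum = 174.50375 mg/L·h
Extrapolated tail: C_last / k_e = 3.32 / 0.315 = 10.540
AUC_0→∞ = 174.50375 + 10.540 = 185.04375 mg/L·h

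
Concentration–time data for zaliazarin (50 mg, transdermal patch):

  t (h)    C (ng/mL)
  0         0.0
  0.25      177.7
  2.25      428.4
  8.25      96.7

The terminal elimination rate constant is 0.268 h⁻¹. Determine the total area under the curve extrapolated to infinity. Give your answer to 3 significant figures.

Trapezoidal AUC_0→8.25:
  [0→0.25]: (0.0+177.7)/2 × 0.25 = 22.2125
  [0.25→2.25]: (177.7+428.4)/2 × 2 = 606.1
  [2.25→8.25]: (428.4+96.7)/2 × 6 = 1575.3
  Sum = 2203.6125 ng/mL·h
Extrapolated tail: C_last / k_e = 96.7 / 0.268 = 360.821
AUC_0→∞ = 2203.6125 + 360.821 = 2564.4335 ng/mL·h

AUC = 2560 ng/mL·h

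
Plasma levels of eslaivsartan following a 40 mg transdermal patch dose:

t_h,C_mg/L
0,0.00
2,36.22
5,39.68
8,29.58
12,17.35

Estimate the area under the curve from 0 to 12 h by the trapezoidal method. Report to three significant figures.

Trapezoidal AUC_0→12:
  [0→2]: (0.00+36.22)/2 × 2 = 36.22
  [2→5]: (36.22+39.68)/2 × 3 = 113.85
  [5→8]: (39.68+29.58)/2 × 3 = 103.89
  [8→12]: (29.58+17.35)/2 × 4 = 93.86
  Sum = 347.82 mg/L·h

AUC = 348 mg/L·h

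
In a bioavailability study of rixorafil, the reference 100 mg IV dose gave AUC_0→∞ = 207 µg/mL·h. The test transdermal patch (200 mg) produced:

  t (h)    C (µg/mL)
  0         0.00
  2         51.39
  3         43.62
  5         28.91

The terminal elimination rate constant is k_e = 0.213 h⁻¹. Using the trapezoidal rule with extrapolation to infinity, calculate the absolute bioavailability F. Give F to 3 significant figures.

F = 0.742

Trapezoidal AUC_0→5 (transdermal patch):
  [0→2]: (0.00+51.39)/2 × 2 = 51.39
  [2→3]: (51.39+43.62)/2 × 1 = 47.505
  [3→5]: (43.62+28.91)/2 × 2 = 72.53
  Sum = 171.425 µg/mL·h
Tail: C_last/k_e = 28.91/0.213 = 135.728
AUC_0→∞ (transdermal patch) = 171.425 + 135.728 = 307.153 µg/mL·h
F = (AUC_ev/D_ev)/(AUC_iv/D_iv) = (307.153/200)/(207/100) = 1.535765/2.07 = 0.7419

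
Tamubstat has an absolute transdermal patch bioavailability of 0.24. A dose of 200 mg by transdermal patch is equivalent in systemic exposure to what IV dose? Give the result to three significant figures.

Systemic exposure from an extravascular dose = F × D_ev, so the equivalent IV dose is F × D_ev.
D_iv = F × D_ev = 0.24 × 200 = 48 mg

D_iv = 48.0 mg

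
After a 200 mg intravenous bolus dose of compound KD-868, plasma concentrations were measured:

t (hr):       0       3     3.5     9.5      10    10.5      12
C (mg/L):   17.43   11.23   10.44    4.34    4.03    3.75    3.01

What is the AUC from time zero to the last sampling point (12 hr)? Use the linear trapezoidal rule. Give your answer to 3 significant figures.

AUC = 102 mg/L·hr

Trapezoidal AUC_0→12:
  [0→3]: (17.43+11.23)/2 × 3 = 42.99
  [3→3.5]: (11.23+10.44)/2 × 0.5 = 5.4175
  [3.5→9.5]: (10.44+4.34)/2 × 6 = 44.34
  [9.5→10]: (4.34+4.03)/2 × 0.5 = 2.0925
  [10→10.5]: (4.03+3.75)/2 × 0.5 = 1.945
  [10.5→12]: (3.75+3.01)/2 × 1.5 = 5.07
  Sum = 101.855 mg/L·hr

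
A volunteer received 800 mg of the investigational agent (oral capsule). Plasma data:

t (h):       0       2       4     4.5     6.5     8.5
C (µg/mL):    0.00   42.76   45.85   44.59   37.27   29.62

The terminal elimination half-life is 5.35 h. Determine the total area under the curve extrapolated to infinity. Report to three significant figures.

AUC = 531 µg/mL·h

Trapezoidal AUC_0→8.5:
  [0→2]: (0.00+42.76)/2 × 2 = 42.76
  [2→4]: (42.76+45.85)/2 × 2 = 88.61
  [4→4.5]: (45.85+44.59)/2 × 0.5 = 22.61
  [4.5→6.5]: (44.59+37.27)/2 × 2 = 81.86
  [6.5→8.5]: (37.27+29.62)/2 × 2 = 66.89
  Sum = 302.73 µg/mL·h
k_e = ln2 / t½ = 0.693147 / 5.35 = 0.1296 h^-1
Extrapolated tail: C_last / k_e = 29.62 / 0.1296 = 228.549
AUC_0→∞ = 302.73 + 228.549 = 531.279 µg/mL·h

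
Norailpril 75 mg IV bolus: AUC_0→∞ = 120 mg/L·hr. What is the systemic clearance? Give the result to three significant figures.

CL = 0.625 L/hr

CL = Dose_iv / AUC_0→∞
   = 75 / 120 = 0.625 L/hr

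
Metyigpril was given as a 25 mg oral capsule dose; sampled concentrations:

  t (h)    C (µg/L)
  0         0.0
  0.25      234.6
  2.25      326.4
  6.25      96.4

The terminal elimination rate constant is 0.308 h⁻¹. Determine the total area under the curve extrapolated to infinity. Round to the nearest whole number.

AUC = 1749 µg/L·h

Trapezoidal AUC_0→6.25:
  [0→0.25]: (0.0+234.6)/2 × 0.25 = 29.325
  [0.25→2.25]: (234.6+326.4)/2 × 2 = 561.0
  [2.25→6.25]: (326.4+96.4)/2 × 4 = 845.6
  Sum = 1435.925 µg/L·h
Extrapolated tail: C_last / k_e = 96.4 / 0.308 = 312.987
AUC_0→∞ = 1435.925 + 312.987 = 1748.912 µg/L·h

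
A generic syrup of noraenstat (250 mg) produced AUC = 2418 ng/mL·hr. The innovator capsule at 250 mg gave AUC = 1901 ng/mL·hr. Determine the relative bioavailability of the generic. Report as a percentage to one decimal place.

F_rel = (AUC_test/D_test) / (AUC_ref/D_ref)
      = (2418/250) / (1901/250)
      = 9.672 / 7.604 = 1.2720 = 127.20%

F_rel = 127.2%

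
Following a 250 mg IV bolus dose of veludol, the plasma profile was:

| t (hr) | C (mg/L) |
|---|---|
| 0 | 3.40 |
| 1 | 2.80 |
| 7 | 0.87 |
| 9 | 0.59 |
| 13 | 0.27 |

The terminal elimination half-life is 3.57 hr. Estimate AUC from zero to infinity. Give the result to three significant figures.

Trapezoidal AUC_0→13:
  [0→1]: (3.40+2.80)/2 × 1 = 3.1
  [1→7]: (2.80+0.87)/2 × 6 = 11.01
  [7→9]: (0.87+0.59)/2 × 2 = 1.46
  [9→13]: (0.59+0.27)/2 × 4 = 1.72
  Sum = 17.29 mg/L·hr
k_e = ln2 / t½ = 0.693147 / 3.57 = 0.1942 hr^-1
Extrapolated tail: C_last / k_e = 0.27 / 0.1942 = 1.390
AUC_0→∞ = 17.29 + 1.390 = 18.68 mg/L·hr

AUC = 18.7 mg/L·hr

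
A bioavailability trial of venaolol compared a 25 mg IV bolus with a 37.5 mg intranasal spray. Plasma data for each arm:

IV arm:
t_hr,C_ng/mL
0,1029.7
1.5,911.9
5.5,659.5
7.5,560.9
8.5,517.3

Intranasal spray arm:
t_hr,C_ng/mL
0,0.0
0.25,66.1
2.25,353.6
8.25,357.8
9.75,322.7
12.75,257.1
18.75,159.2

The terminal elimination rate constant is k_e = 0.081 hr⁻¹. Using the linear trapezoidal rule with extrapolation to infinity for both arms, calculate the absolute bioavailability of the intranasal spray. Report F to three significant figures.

F = 0.374

Trapezoidal AUC_0→8.5 (IV):
  [0→1.5]: (1029.7+911.9)/2 × 1.5 = 1456.2
  [1.5→5.5]: (911.9+659.5)/2 × 4 = 3142.8
  [5.5→7.5]: (659.5+560.9)/2 × 2 = 1220.4
  [7.5→8.5]: (560.9+517.3)/2 × 1 = 539.1
  Sum = 6358.5 ng/mL·hr
IV tail: 517.3/0.081 = 6386.420; AUC_iv,0→∞ = 6358.5 + 6386.420 = 12744.92 ng/mL·hr
Trapezoidal AUC_0→18.75 (intranasal spray):
  [0→0.25]: (0.0+66.1)/2 × 0.25 = 8.2625
  [0.25→2.25]: (66.1+353.6)/2 × 2 = 419.7
  [2.25→8.25]: (353.6+357.8)/2 × 6 = 2134.2
  [8.25→9.75]: (357.8+322.7)/2 × 1.5 = 510.375
  [9.75→12.75]: (322.7+257.1)/2 × 3 = 869.7
  [12.75→18.75]: (257.1+159.2)/2 × 6 = 1248.9
  Sum = 5191.1375 ng/mL·hr
intranasal spray tail: 159.2/0.081 = 1965.432; AUC_ev,0→∞ = 5191.1375 + 1965.432 = 7156.5695 ng/mL·hr
F = (AUC_ev/D_ev)/(AUC_iv/D_iv) = (7156.5695/37.5)/(12744.92/25) = 190.842/509.7968 = 0.3743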